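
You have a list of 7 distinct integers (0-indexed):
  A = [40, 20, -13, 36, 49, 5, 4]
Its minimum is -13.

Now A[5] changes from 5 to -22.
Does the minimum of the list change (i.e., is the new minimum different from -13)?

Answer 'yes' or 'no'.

Old min = -13
Change: A[5] 5 -> -22
Changed element was NOT the min; min changes only if -22 < -13.
New min = -22; changed? yes

Answer: yes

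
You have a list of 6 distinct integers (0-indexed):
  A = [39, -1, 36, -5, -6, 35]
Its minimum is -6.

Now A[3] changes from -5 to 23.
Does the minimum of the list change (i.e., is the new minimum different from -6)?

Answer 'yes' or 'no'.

Old min = -6
Change: A[3] -5 -> 23
Changed element was NOT the min; min changes only if 23 < -6.
New min = -6; changed? no

Answer: no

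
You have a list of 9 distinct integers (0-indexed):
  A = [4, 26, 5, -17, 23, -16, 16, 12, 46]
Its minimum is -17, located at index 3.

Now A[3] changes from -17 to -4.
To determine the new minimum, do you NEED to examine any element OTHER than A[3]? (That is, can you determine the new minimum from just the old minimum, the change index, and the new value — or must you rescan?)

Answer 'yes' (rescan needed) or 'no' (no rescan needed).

Old min = -17 at index 3
Change at index 3: -17 -> -4
Index 3 WAS the min and new value -4 > old min -17. Must rescan other elements to find the new min.
Needs rescan: yes

Answer: yes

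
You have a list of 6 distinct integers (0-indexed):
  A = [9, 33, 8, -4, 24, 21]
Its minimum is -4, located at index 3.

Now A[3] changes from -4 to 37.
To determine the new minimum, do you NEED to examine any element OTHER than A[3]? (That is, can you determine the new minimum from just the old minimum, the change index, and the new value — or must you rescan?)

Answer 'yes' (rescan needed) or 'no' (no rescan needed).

Answer: yes

Derivation:
Old min = -4 at index 3
Change at index 3: -4 -> 37
Index 3 WAS the min and new value 37 > old min -4. Must rescan other elements to find the new min.
Needs rescan: yes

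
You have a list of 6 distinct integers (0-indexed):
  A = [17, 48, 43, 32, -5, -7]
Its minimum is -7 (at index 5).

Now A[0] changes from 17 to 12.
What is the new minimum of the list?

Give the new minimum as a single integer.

Old min = -7 (at index 5)
Change: A[0] 17 -> 12
Changed element was NOT the old min.
  New min = min(old_min, new_val) = min(-7, 12) = -7

Answer: -7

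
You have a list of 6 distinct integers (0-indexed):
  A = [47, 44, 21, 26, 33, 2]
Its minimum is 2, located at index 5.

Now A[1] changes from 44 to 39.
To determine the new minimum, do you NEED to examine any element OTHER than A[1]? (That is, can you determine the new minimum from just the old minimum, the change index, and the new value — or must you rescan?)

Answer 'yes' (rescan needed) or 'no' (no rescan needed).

Answer: no

Derivation:
Old min = 2 at index 5
Change at index 1: 44 -> 39
Index 1 was NOT the min. New min = min(2, 39). No rescan of other elements needed.
Needs rescan: no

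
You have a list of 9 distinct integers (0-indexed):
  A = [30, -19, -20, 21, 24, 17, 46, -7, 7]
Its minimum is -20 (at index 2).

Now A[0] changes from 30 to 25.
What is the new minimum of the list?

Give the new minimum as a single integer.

Answer: -20

Derivation:
Old min = -20 (at index 2)
Change: A[0] 30 -> 25
Changed element was NOT the old min.
  New min = min(old_min, new_val) = min(-20, 25) = -20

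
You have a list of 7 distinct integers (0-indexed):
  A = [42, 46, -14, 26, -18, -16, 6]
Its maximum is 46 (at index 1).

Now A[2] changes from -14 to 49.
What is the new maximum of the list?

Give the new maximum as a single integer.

Old max = 46 (at index 1)
Change: A[2] -14 -> 49
Changed element was NOT the old max.
  New max = max(old_max, new_val) = max(46, 49) = 49

Answer: 49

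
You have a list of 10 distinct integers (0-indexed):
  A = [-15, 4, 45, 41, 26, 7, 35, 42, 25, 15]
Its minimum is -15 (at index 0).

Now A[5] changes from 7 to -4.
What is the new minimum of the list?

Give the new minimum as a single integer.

Old min = -15 (at index 0)
Change: A[5] 7 -> -4
Changed element was NOT the old min.
  New min = min(old_min, new_val) = min(-15, -4) = -15

Answer: -15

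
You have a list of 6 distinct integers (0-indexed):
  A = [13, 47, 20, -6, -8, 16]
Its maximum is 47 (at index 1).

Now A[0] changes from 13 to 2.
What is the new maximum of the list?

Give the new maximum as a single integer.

Old max = 47 (at index 1)
Change: A[0] 13 -> 2
Changed element was NOT the old max.
  New max = max(old_max, new_val) = max(47, 2) = 47

Answer: 47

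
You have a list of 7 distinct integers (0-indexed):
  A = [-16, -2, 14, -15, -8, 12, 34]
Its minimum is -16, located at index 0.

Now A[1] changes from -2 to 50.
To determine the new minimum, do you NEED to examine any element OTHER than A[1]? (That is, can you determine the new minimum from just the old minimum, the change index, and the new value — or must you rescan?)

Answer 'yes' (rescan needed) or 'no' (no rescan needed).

Answer: no

Derivation:
Old min = -16 at index 0
Change at index 1: -2 -> 50
Index 1 was NOT the min. New min = min(-16, 50). No rescan of other elements needed.
Needs rescan: no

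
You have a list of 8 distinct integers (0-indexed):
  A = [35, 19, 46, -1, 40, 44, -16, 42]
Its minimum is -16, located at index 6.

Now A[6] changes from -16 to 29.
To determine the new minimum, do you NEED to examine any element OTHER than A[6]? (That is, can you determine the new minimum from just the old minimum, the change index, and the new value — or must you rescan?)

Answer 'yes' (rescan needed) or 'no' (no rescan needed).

Answer: yes

Derivation:
Old min = -16 at index 6
Change at index 6: -16 -> 29
Index 6 WAS the min and new value 29 > old min -16. Must rescan other elements to find the new min.
Needs rescan: yes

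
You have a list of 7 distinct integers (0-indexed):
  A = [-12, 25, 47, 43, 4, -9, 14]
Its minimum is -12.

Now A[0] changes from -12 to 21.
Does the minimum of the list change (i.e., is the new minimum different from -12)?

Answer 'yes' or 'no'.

Old min = -12
Change: A[0] -12 -> 21
Changed element was the min; new min must be rechecked.
New min = -9; changed? yes

Answer: yes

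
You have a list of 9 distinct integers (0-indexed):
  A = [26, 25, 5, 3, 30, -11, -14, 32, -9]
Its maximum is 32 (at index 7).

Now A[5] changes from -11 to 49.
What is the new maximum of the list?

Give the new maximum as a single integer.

Old max = 32 (at index 7)
Change: A[5] -11 -> 49
Changed element was NOT the old max.
  New max = max(old_max, new_val) = max(32, 49) = 49

Answer: 49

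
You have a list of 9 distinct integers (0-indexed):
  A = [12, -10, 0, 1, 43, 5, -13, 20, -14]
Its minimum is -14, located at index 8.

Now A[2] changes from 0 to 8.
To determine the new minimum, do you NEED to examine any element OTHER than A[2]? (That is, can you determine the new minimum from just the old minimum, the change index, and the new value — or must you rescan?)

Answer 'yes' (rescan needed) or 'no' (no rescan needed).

Old min = -14 at index 8
Change at index 2: 0 -> 8
Index 2 was NOT the min. New min = min(-14, 8). No rescan of other elements needed.
Needs rescan: no

Answer: no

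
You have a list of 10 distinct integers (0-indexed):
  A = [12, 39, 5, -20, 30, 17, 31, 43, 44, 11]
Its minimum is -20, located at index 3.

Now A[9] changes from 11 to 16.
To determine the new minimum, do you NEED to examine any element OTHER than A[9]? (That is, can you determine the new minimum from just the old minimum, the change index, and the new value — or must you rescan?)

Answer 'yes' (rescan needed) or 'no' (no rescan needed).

Old min = -20 at index 3
Change at index 9: 11 -> 16
Index 9 was NOT the min. New min = min(-20, 16). No rescan of other elements needed.
Needs rescan: no

Answer: no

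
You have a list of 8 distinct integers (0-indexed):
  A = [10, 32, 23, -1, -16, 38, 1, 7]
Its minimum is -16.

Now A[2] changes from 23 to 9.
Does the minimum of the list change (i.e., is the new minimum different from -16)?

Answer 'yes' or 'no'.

Answer: no

Derivation:
Old min = -16
Change: A[2] 23 -> 9
Changed element was NOT the min; min changes only if 9 < -16.
New min = -16; changed? no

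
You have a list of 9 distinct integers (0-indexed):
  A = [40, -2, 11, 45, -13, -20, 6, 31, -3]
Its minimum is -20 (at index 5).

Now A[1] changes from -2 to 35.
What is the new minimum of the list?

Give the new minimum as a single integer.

Old min = -20 (at index 5)
Change: A[1] -2 -> 35
Changed element was NOT the old min.
  New min = min(old_min, new_val) = min(-20, 35) = -20

Answer: -20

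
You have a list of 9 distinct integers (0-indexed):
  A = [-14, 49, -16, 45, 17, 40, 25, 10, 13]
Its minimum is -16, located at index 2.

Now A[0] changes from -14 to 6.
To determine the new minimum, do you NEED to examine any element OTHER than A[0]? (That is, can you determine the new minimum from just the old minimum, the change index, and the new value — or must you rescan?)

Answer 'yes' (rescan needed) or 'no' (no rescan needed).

Answer: no

Derivation:
Old min = -16 at index 2
Change at index 0: -14 -> 6
Index 0 was NOT the min. New min = min(-16, 6). No rescan of other elements needed.
Needs rescan: no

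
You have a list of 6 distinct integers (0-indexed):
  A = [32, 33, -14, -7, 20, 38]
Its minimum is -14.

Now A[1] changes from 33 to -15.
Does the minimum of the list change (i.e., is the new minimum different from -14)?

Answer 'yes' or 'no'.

Answer: yes

Derivation:
Old min = -14
Change: A[1] 33 -> -15
Changed element was NOT the min; min changes only if -15 < -14.
New min = -15; changed? yes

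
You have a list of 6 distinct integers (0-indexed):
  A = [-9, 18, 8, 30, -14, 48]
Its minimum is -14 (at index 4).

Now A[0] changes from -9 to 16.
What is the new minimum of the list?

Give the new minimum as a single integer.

Answer: -14

Derivation:
Old min = -14 (at index 4)
Change: A[0] -9 -> 16
Changed element was NOT the old min.
  New min = min(old_min, new_val) = min(-14, 16) = -14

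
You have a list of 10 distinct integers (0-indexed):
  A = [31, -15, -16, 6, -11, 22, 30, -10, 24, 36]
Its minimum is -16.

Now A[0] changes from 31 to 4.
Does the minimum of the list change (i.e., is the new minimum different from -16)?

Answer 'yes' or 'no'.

Old min = -16
Change: A[0] 31 -> 4
Changed element was NOT the min; min changes only if 4 < -16.
New min = -16; changed? no

Answer: no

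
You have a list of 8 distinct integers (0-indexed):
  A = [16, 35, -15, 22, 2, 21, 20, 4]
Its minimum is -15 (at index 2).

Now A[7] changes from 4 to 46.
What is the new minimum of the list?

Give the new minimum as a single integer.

Answer: -15

Derivation:
Old min = -15 (at index 2)
Change: A[7] 4 -> 46
Changed element was NOT the old min.
  New min = min(old_min, new_val) = min(-15, 46) = -15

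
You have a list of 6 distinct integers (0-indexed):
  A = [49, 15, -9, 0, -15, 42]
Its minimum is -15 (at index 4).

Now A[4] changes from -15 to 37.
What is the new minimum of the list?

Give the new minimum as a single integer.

Old min = -15 (at index 4)
Change: A[4] -15 -> 37
Changed element WAS the min. Need to check: is 37 still <= all others?
  Min of remaining elements: -9
  New min = min(37, -9) = -9

Answer: -9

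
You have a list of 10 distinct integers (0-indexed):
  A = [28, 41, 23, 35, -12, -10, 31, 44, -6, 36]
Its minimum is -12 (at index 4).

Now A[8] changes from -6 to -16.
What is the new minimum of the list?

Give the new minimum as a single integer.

Old min = -12 (at index 4)
Change: A[8] -6 -> -16
Changed element was NOT the old min.
  New min = min(old_min, new_val) = min(-12, -16) = -16

Answer: -16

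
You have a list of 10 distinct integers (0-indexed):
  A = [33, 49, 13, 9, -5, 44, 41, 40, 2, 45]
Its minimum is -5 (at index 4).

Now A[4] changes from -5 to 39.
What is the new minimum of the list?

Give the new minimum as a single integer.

Answer: 2

Derivation:
Old min = -5 (at index 4)
Change: A[4] -5 -> 39
Changed element WAS the min. Need to check: is 39 still <= all others?
  Min of remaining elements: 2
  New min = min(39, 2) = 2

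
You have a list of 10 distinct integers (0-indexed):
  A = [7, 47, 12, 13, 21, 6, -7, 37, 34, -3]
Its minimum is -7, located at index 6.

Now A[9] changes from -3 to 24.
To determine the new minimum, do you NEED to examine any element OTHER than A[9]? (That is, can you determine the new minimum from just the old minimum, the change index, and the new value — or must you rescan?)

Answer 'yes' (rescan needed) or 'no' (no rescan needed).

Answer: no

Derivation:
Old min = -7 at index 6
Change at index 9: -3 -> 24
Index 9 was NOT the min. New min = min(-7, 24). No rescan of other elements needed.
Needs rescan: no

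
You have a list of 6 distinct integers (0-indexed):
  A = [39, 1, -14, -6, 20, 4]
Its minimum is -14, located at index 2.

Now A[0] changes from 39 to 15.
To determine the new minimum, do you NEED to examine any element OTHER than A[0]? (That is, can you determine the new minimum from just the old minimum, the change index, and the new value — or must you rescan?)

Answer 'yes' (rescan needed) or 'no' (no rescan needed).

Answer: no

Derivation:
Old min = -14 at index 2
Change at index 0: 39 -> 15
Index 0 was NOT the min. New min = min(-14, 15). No rescan of other elements needed.
Needs rescan: no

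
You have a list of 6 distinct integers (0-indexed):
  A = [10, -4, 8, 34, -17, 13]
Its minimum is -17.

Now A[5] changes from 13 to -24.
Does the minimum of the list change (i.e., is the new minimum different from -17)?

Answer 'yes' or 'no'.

Old min = -17
Change: A[5] 13 -> -24
Changed element was NOT the min; min changes only if -24 < -17.
New min = -24; changed? yes

Answer: yes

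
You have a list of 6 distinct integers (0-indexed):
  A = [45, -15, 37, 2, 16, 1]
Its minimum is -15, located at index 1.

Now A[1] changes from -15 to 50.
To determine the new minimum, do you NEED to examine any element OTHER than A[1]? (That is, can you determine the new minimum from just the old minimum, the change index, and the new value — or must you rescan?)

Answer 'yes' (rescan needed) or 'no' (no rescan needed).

Old min = -15 at index 1
Change at index 1: -15 -> 50
Index 1 WAS the min and new value 50 > old min -15. Must rescan other elements to find the new min.
Needs rescan: yes

Answer: yes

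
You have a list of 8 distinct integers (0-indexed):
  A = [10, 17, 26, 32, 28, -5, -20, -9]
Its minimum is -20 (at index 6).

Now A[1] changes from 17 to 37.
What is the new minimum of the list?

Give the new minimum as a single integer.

Answer: -20

Derivation:
Old min = -20 (at index 6)
Change: A[1] 17 -> 37
Changed element was NOT the old min.
  New min = min(old_min, new_val) = min(-20, 37) = -20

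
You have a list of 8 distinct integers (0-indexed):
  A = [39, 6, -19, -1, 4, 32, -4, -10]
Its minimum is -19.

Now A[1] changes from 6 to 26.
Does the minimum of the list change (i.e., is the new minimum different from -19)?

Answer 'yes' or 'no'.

Answer: no

Derivation:
Old min = -19
Change: A[1] 6 -> 26
Changed element was NOT the min; min changes only if 26 < -19.
New min = -19; changed? no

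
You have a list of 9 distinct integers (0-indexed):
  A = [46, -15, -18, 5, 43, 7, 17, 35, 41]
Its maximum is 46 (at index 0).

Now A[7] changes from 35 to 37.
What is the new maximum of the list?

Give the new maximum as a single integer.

Answer: 46

Derivation:
Old max = 46 (at index 0)
Change: A[7] 35 -> 37
Changed element was NOT the old max.
  New max = max(old_max, new_val) = max(46, 37) = 46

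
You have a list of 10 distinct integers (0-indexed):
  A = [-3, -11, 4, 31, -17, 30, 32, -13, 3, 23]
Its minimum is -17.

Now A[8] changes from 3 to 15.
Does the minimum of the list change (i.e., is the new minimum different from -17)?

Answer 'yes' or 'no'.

Answer: no

Derivation:
Old min = -17
Change: A[8] 3 -> 15
Changed element was NOT the min; min changes only if 15 < -17.
New min = -17; changed? no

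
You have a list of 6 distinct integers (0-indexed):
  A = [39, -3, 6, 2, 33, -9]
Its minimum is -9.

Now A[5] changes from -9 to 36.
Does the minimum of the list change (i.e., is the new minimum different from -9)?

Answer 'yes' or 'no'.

Answer: yes

Derivation:
Old min = -9
Change: A[5] -9 -> 36
Changed element was the min; new min must be rechecked.
New min = -3; changed? yes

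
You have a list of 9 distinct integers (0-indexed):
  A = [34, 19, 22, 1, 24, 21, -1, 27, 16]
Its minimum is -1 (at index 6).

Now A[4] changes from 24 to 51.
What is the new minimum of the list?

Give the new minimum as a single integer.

Old min = -1 (at index 6)
Change: A[4] 24 -> 51
Changed element was NOT the old min.
  New min = min(old_min, new_val) = min(-1, 51) = -1

Answer: -1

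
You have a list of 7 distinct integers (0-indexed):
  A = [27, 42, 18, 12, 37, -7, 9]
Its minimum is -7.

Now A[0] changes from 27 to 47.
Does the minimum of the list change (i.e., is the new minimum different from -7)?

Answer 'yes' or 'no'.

Answer: no

Derivation:
Old min = -7
Change: A[0] 27 -> 47
Changed element was NOT the min; min changes only if 47 < -7.
New min = -7; changed? no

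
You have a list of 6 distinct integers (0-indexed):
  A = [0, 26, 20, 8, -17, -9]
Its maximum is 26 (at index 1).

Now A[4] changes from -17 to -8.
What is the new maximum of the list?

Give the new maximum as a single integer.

Old max = 26 (at index 1)
Change: A[4] -17 -> -8
Changed element was NOT the old max.
  New max = max(old_max, new_val) = max(26, -8) = 26

Answer: 26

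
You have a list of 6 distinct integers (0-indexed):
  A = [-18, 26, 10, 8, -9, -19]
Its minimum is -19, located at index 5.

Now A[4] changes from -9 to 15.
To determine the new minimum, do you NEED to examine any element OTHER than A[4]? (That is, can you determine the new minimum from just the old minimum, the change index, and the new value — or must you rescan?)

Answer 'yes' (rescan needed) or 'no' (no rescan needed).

Old min = -19 at index 5
Change at index 4: -9 -> 15
Index 4 was NOT the min. New min = min(-19, 15). No rescan of other elements needed.
Needs rescan: no

Answer: no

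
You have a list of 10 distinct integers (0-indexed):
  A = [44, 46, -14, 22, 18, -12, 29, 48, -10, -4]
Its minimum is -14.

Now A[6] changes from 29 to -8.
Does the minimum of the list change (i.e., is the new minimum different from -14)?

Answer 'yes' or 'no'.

Old min = -14
Change: A[6] 29 -> -8
Changed element was NOT the min; min changes only if -8 < -14.
New min = -14; changed? no

Answer: no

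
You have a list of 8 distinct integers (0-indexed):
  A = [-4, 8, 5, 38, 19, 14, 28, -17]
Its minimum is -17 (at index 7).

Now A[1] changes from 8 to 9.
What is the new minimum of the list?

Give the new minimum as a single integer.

Old min = -17 (at index 7)
Change: A[1] 8 -> 9
Changed element was NOT the old min.
  New min = min(old_min, new_val) = min(-17, 9) = -17

Answer: -17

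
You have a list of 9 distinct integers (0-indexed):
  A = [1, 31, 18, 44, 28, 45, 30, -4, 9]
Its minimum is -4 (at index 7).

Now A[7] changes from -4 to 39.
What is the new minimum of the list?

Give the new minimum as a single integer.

Old min = -4 (at index 7)
Change: A[7] -4 -> 39
Changed element WAS the min. Need to check: is 39 still <= all others?
  Min of remaining elements: 1
  New min = min(39, 1) = 1

Answer: 1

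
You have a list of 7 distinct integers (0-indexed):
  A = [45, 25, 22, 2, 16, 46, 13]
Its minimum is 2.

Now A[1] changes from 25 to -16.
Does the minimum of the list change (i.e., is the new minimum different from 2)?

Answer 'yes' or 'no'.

Answer: yes

Derivation:
Old min = 2
Change: A[1] 25 -> -16
Changed element was NOT the min; min changes only if -16 < 2.
New min = -16; changed? yes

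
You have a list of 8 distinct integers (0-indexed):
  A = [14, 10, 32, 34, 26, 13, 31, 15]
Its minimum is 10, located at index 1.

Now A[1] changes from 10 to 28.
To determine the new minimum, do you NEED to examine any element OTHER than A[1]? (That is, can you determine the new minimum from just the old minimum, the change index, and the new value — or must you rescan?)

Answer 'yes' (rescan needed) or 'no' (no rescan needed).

Old min = 10 at index 1
Change at index 1: 10 -> 28
Index 1 WAS the min and new value 28 > old min 10. Must rescan other elements to find the new min.
Needs rescan: yes

Answer: yes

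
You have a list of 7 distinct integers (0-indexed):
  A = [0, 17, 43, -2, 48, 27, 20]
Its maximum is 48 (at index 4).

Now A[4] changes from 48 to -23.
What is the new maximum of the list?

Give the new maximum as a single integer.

Answer: 43

Derivation:
Old max = 48 (at index 4)
Change: A[4] 48 -> -23
Changed element WAS the max -> may need rescan.
  Max of remaining elements: 43
  New max = max(-23, 43) = 43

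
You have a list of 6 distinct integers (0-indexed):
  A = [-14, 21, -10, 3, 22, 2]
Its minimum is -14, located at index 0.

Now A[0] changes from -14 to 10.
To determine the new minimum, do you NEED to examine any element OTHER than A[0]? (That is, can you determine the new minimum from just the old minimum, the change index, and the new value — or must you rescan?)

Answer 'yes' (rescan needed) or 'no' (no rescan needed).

Answer: yes

Derivation:
Old min = -14 at index 0
Change at index 0: -14 -> 10
Index 0 WAS the min and new value 10 > old min -14. Must rescan other elements to find the new min.
Needs rescan: yes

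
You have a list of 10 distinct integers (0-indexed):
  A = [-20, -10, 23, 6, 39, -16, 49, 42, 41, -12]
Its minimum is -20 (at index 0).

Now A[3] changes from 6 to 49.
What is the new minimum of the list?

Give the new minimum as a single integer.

Answer: -20

Derivation:
Old min = -20 (at index 0)
Change: A[3] 6 -> 49
Changed element was NOT the old min.
  New min = min(old_min, new_val) = min(-20, 49) = -20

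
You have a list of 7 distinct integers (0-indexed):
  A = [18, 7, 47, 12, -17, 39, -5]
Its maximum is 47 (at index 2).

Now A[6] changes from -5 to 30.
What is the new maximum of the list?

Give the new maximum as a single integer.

Answer: 47

Derivation:
Old max = 47 (at index 2)
Change: A[6] -5 -> 30
Changed element was NOT the old max.
  New max = max(old_max, new_val) = max(47, 30) = 47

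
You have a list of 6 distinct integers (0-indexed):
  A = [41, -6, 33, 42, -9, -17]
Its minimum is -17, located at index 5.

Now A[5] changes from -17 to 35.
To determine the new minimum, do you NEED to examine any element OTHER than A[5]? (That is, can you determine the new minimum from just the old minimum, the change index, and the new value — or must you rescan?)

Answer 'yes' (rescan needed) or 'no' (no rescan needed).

Old min = -17 at index 5
Change at index 5: -17 -> 35
Index 5 WAS the min and new value 35 > old min -17. Must rescan other elements to find the new min.
Needs rescan: yes

Answer: yes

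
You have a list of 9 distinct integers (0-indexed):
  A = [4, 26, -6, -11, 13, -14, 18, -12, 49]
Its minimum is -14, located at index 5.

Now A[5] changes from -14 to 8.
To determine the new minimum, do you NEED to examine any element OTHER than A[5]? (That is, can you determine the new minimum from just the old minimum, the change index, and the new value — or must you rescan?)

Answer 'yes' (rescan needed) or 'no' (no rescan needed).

Old min = -14 at index 5
Change at index 5: -14 -> 8
Index 5 WAS the min and new value 8 > old min -14. Must rescan other elements to find the new min.
Needs rescan: yes

Answer: yes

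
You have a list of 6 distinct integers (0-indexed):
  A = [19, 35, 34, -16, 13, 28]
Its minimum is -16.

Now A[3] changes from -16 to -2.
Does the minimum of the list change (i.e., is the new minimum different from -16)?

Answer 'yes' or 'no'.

Answer: yes

Derivation:
Old min = -16
Change: A[3] -16 -> -2
Changed element was the min; new min must be rechecked.
New min = -2; changed? yes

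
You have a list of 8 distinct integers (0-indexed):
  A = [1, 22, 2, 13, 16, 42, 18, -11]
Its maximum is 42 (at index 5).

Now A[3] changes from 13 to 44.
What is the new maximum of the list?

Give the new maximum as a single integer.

Answer: 44

Derivation:
Old max = 42 (at index 5)
Change: A[3] 13 -> 44
Changed element was NOT the old max.
  New max = max(old_max, new_val) = max(42, 44) = 44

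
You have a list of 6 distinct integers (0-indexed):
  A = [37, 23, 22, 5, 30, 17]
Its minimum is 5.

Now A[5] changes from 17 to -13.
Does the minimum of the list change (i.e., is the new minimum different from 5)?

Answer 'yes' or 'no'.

Answer: yes

Derivation:
Old min = 5
Change: A[5] 17 -> -13
Changed element was NOT the min; min changes only if -13 < 5.
New min = -13; changed? yes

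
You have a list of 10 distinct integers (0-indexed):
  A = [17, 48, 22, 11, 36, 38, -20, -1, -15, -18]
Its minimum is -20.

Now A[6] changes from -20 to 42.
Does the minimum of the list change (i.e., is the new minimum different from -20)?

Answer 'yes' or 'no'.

Answer: yes

Derivation:
Old min = -20
Change: A[6] -20 -> 42
Changed element was the min; new min must be rechecked.
New min = -18; changed? yes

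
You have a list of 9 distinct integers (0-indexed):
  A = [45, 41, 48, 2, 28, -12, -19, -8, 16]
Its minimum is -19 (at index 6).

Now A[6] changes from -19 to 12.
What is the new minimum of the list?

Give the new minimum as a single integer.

Answer: -12

Derivation:
Old min = -19 (at index 6)
Change: A[6] -19 -> 12
Changed element WAS the min. Need to check: is 12 still <= all others?
  Min of remaining elements: -12
  New min = min(12, -12) = -12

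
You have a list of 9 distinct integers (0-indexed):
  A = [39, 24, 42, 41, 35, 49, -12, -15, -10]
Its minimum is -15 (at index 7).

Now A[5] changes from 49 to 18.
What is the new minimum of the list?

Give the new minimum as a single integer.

Answer: -15

Derivation:
Old min = -15 (at index 7)
Change: A[5] 49 -> 18
Changed element was NOT the old min.
  New min = min(old_min, new_val) = min(-15, 18) = -15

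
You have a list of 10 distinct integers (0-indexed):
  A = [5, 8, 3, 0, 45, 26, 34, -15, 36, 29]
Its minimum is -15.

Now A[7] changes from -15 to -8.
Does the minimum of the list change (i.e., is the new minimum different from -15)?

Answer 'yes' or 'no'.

Answer: yes

Derivation:
Old min = -15
Change: A[7] -15 -> -8
Changed element was the min; new min must be rechecked.
New min = -8; changed? yes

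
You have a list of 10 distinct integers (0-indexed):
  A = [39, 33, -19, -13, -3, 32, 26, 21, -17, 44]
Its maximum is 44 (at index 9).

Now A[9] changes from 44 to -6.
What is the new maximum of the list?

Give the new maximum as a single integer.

Answer: 39

Derivation:
Old max = 44 (at index 9)
Change: A[9] 44 -> -6
Changed element WAS the max -> may need rescan.
  Max of remaining elements: 39
  New max = max(-6, 39) = 39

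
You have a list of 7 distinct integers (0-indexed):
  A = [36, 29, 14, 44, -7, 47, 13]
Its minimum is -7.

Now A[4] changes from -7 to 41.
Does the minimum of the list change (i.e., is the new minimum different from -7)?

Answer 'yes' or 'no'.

Old min = -7
Change: A[4] -7 -> 41
Changed element was the min; new min must be rechecked.
New min = 13; changed? yes

Answer: yes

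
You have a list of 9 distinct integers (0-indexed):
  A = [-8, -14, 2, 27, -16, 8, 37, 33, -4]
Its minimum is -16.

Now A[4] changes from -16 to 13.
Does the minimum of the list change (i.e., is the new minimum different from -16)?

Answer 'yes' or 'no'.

Old min = -16
Change: A[4] -16 -> 13
Changed element was the min; new min must be rechecked.
New min = -14; changed? yes

Answer: yes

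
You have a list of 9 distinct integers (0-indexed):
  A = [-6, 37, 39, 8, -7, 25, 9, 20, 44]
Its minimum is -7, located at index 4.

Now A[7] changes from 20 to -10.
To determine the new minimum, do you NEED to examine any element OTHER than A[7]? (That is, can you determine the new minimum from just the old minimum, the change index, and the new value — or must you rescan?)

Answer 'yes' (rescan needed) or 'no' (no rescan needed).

Old min = -7 at index 4
Change at index 7: 20 -> -10
Index 7 was NOT the min. New min = min(-7, -10). No rescan of other elements needed.
Needs rescan: no

Answer: no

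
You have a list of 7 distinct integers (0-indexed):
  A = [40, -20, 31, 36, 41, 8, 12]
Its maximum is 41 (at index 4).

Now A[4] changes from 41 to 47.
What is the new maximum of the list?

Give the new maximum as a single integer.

Answer: 47

Derivation:
Old max = 41 (at index 4)
Change: A[4] 41 -> 47
Changed element WAS the max -> may need rescan.
  Max of remaining elements: 40
  New max = max(47, 40) = 47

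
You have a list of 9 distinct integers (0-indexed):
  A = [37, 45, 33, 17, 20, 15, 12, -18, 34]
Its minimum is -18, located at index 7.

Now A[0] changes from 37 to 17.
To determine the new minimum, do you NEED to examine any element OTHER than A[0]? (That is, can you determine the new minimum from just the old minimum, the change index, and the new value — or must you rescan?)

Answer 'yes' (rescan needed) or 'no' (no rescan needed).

Answer: no

Derivation:
Old min = -18 at index 7
Change at index 0: 37 -> 17
Index 0 was NOT the min. New min = min(-18, 17). No rescan of other elements needed.
Needs rescan: no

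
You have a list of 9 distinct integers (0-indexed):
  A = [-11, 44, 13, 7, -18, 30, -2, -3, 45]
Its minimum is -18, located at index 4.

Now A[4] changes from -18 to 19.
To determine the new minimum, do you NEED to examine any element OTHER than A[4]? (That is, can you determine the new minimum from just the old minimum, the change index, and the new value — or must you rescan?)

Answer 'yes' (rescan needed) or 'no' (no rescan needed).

Old min = -18 at index 4
Change at index 4: -18 -> 19
Index 4 WAS the min and new value 19 > old min -18. Must rescan other elements to find the new min.
Needs rescan: yes

Answer: yes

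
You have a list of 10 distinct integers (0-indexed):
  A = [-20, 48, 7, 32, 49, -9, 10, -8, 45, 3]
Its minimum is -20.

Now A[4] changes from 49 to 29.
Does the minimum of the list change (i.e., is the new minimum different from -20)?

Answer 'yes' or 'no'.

Answer: no

Derivation:
Old min = -20
Change: A[4] 49 -> 29
Changed element was NOT the min; min changes only if 29 < -20.
New min = -20; changed? no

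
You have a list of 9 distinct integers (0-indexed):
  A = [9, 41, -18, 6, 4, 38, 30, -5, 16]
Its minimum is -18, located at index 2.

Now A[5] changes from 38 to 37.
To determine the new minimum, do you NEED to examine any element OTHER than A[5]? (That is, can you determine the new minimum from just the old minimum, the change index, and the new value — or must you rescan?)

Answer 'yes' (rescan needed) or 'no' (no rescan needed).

Old min = -18 at index 2
Change at index 5: 38 -> 37
Index 5 was NOT the min. New min = min(-18, 37). No rescan of other elements needed.
Needs rescan: no

Answer: no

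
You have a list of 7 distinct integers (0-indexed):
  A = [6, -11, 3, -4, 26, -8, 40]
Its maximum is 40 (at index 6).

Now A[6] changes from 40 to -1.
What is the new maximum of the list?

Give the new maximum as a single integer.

Old max = 40 (at index 6)
Change: A[6] 40 -> -1
Changed element WAS the max -> may need rescan.
  Max of remaining elements: 26
  New max = max(-1, 26) = 26

Answer: 26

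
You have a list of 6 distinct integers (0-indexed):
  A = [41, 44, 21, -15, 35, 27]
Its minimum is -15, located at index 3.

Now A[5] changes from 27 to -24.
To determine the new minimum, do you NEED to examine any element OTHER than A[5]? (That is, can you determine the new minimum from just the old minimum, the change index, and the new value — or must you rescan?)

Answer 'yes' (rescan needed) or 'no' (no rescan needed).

Old min = -15 at index 3
Change at index 5: 27 -> -24
Index 5 was NOT the min. New min = min(-15, -24). No rescan of other elements needed.
Needs rescan: no

Answer: no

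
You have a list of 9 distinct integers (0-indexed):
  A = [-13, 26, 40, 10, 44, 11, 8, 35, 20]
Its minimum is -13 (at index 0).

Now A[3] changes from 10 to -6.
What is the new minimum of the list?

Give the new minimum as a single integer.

Answer: -13

Derivation:
Old min = -13 (at index 0)
Change: A[3] 10 -> -6
Changed element was NOT the old min.
  New min = min(old_min, new_val) = min(-13, -6) = -13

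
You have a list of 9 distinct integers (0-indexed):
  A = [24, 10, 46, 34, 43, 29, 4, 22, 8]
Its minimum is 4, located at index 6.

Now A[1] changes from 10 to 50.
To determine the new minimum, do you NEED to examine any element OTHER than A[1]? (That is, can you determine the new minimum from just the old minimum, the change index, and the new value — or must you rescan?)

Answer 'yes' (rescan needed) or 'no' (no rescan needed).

Answer: no

Derivation:
Old min = 4 at index 6
Change at index 1: 10 -> 50
Index 1 was NOT the min. New min = min(4, 50). No rescan of other elements needed.
Needs rescan: no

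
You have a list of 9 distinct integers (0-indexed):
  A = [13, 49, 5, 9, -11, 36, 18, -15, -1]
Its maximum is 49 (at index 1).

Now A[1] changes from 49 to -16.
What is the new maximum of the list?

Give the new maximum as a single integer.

Answer: 36

Derivation:
Old max = 49 (at index 1)
Change: A[1] 49 -> -16
Changed element WAS the max -> may need rescan.
  Max of remaining elements: 36
  New max = max(-16, 36) = 36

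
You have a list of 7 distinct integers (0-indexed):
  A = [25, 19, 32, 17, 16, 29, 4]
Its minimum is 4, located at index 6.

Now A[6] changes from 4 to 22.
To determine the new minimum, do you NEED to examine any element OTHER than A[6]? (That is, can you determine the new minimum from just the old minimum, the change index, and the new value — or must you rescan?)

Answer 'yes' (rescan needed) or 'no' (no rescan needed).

Answer: yes

Derivation:
Old min = 4 at index 6
Change at index 6: 4 -> 22
Index 6 WAS the min and new value 22 > old min 4. Must rescan other elements to find the new min.
Needs rescan: yes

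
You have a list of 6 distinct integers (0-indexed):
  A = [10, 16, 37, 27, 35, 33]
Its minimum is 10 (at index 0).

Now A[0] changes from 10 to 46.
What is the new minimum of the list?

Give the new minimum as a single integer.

Answer: 16

Derivation:
Old min = 10 (at index 0)
Change: A[0] 10 -> 46
Changed element WAS the min. Need to check: is 46 still <= all others?
  Min of remaining elements: 16
  New min = min(46, 16) = 16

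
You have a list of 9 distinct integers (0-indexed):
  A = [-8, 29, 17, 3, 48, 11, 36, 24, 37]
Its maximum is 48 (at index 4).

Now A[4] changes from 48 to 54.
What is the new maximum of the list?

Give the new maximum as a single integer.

Answer: 54

Derivation:
Old max = 48 (at index 4)
Change: A[4] 48 -> 54
Changed element WAS the max -> may need rescan.
  Max of remaining elements: 37
  New max = max(54, 37) = 54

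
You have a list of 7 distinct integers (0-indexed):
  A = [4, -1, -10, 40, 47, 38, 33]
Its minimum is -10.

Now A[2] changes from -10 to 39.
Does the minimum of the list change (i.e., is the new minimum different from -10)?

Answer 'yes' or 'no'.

Old min = -10
Change: A[2] -10 -> 39
Changed element was the min; new min must be rechecked.
New min = -1; changed? yes

Answer: yes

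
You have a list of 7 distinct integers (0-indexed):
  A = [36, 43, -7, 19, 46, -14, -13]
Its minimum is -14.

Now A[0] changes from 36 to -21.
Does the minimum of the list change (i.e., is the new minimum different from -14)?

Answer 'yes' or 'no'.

Old min = -14
Change: A[0] 36 -> -21
Changed element was NOT the min; min changes only if -21 < -14.
New min = -21; changed? yes

Answer: yes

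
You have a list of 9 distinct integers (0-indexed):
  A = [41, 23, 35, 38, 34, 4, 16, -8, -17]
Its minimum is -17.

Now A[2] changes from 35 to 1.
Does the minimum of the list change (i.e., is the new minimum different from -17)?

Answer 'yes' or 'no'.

Answer: no

Derivation:
Old min = -17
Change: A[2] 35 -> 1
Changed element was NOT the min; min changes only if 1 < -17.
New min = -17; changed? no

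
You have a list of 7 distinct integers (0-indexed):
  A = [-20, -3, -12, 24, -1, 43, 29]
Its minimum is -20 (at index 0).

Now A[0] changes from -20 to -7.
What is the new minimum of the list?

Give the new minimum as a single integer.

Old min = -20 (at index 0)
Change: A[0] -20 -> -7
Changed element WAS the min. Need to check: is -7 still <= all others?
  Min of remaining elements: -12
  New min = min(-7, -12) = -12

Answer: -12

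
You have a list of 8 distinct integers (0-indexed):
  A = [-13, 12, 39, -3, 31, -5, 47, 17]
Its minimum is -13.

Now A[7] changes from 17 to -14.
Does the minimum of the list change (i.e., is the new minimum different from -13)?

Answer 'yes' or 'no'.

Old min = -13
Change: A[7] 17 -> -14
Changed element was NOT the min; min changes only if -14 < -13.
New min = -14; changed? yes

Answer: yes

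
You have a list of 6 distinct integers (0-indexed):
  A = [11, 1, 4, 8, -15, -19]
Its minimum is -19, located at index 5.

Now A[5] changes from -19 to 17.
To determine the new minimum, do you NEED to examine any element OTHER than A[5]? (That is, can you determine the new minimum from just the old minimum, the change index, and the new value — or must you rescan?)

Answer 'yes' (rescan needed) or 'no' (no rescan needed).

Old min = -19 at index 5
Change at index 5: -19 -> 17
Index 5 WAS the min and new value 17 > old min -19. Must rescan other elements to find the new min.
Needs rescan: yes

Answer: yes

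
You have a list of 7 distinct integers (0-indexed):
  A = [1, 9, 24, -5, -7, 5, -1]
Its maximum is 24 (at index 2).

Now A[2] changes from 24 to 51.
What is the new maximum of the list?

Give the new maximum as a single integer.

Old max = 24 (at index 2)
Change: A[2] 24 -> 51
Changed element WAS the max -> may need rescan.
  Max of remaining elements: 9
  New max = max(51, 9) = 51

Answer: 51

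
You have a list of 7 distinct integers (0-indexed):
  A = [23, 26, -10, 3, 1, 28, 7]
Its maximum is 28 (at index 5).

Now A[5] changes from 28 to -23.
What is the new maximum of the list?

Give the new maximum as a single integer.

Answer: 26

Derivation:
Old max = 28 (at index 5)
Change: A[5] 28 -> -23
Changed element WAS the max -> may need rescan.
  Max of remaining elements: 26
  New max = max(-23, 26) = 26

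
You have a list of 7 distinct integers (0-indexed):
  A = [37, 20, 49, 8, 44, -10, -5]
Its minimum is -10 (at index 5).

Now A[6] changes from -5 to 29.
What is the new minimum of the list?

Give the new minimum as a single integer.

Answer: -10

Derivation:
Old min = -10 (at index 5)
Change: A[6] -5 -> 29
Changed element was NOT the old min.
  New min = min(old_min, new_val) = min(-10, 29) = -10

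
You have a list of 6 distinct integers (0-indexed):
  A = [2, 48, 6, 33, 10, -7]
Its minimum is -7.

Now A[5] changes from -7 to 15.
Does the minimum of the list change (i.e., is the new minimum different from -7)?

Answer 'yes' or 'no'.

Answer: yes

Derivation:
Old min = -7
Change: A[5] -7 -> 15
Changed element was the min; new min must be rechecked.
New min = 2; changed? yes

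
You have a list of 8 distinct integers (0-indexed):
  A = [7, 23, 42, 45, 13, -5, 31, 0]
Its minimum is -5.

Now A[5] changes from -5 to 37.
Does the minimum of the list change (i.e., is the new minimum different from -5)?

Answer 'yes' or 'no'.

Old min = -5
Change: A[5] -5 -> 37
Changed element was the min; new min must be rechecked.
New min = 0; changed? yes

Answer: yes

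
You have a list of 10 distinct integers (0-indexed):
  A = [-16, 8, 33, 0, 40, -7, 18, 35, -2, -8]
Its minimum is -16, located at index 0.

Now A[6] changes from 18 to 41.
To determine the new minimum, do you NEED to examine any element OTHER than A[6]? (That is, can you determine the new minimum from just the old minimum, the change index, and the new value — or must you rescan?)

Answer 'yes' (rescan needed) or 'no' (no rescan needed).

Old min = -16 at index 0
Change at index 6: 18 -> 41
Index 6 was NOT the min. New min = min(-16, 41). No rescan of other elements needed.
Needs rescan: no

Answer: no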